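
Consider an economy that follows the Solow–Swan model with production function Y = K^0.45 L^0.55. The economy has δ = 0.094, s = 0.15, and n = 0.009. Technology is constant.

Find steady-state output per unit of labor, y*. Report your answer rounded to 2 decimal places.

In steady state, investment equals break-even investment: s·k^α = (n + δ)·k.
Rearranging, k^(1−α) = s / (n + δ).
k^0.55 = 0.15 / (0.009 + 0.094) = 0.15 / 0.103 = 1.4563
k* = 1.4563^(1/0.55) ≈ 1.9807
y* = (k*)^α = 1.9807^0.45 ≈ 1.3601

y* ≈ 1.36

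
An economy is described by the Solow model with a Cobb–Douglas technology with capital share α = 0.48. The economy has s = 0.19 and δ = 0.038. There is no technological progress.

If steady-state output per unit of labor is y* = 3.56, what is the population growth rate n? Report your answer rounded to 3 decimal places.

n ≈ 0.010

At the steady state, Δk = 0, so s·k^α = (n + δ)·k.
Since y* = [s/(n + δ)]^(α/(1−α)), we have s/(n + δ) = (y*)^((1−α)/α) = 3.56^1.0833 = 3.9572.
Therefore n + δ = s / 3.9572 = 0.19 / 3.9572 = 0.0480, so n = 0.0480 − 0.038 = 0.0100.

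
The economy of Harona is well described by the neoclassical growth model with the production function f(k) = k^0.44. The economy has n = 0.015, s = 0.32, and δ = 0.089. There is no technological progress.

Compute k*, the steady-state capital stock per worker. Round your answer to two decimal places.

k* = 7.44

At the steady state, Δk = 0, so s·k^α = (n + δ)·k.
Dividing both sides by k: k^(1−α) = s / (n + δ).
k^0.56 = 0.32 / (0.015 + 0.089) = 0.32 / 0.104 = 3.0769
k* = 3.0769^(1/0.56) ≈ 7.4410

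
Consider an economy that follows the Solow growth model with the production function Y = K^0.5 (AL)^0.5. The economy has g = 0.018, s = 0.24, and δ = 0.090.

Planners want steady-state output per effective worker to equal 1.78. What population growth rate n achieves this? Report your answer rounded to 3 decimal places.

At the steady state, Δk = 0, so s·k^α = (n + g + δ)·k.
Since y* = [s/(n + g + δ)]^(α/(1−α)), we have s/(n + g + δ) = (y*)^((1−α)/α) = 1.78^1 = 1.7800.
Therefore n + g + δ = s / 1.7800 = 0.24 / 1.7800 = 0.1348, so n = 0.1348 − 0.108 = 0.0268.

n ≈ 0.027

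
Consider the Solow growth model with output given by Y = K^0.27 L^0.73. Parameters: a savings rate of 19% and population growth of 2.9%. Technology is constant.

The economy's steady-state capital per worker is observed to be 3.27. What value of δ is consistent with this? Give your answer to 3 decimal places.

δ ≈ 0.051

At the steady state, Δk = 0, so s·k^α = (n + δ)·k.
So s / (n + δ) = (k*)^(1−α) = 3.27^0.73 = 2.3748.
Therefore n + δ = s / 2.3748 = 0.19 / 2.3748 = 0.0800, so δ = 0.0800 − 0.029 = 0.0510.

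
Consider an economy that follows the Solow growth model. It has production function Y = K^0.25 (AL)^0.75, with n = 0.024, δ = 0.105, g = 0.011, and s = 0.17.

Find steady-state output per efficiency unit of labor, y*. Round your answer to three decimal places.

At the steady state, Δk = 0, so s·k^α = (n + g + δ)·k.
Rearranging, k^(1−α) = s / (n + g + δ).
k^0.75 = 0.17 / (0.024 + 0.011 + 0.105) = 0.17 / 0.140 = 1.2143
k* = 1.2143^(1/0.75) ≈ 1.2955
y* = (k*)^α = 1.2955^0.25 ≈ 1.0669

y* = 1.067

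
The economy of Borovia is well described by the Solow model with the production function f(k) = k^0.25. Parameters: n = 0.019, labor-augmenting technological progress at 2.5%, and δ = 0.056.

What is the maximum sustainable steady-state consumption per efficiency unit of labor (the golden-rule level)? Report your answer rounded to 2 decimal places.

c_gold ≈ 1.02

At the golden rule, f'(k) = n + g + δ, so α·k^(α−1) = n + g + δ and k_gold = (α/(n + g + δ))^(1/(1−α)).
k_gold = (0.25/0.100)^(1/0.75) = 2.5000^1.3333 ≈ 3.3929
c_gold = f(k_gold) − (n + g + δ)·k_gold = 1.3572 − 0.100×3.3929 ≈ 1.0179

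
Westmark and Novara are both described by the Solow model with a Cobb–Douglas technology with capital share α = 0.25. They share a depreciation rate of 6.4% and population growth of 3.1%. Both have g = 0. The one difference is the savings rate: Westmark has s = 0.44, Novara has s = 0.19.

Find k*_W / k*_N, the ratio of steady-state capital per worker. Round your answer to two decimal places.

k*_W / k*_N ≈ 3.06

Steady-state k* = [s/(n + δ)]^(1/(1−α)), so the ratio is [ (s_W/(n + δ)_W) / (s_N/(n + δ)_N) ]^1.3333.
s_W/(n + δ)_W = 0.44/0.095 = 4.6316; s_N/(n + δ)_N = 0.19/0.095 = 2.0000.
Ratio = (4.6316/2.0000)^1.3333 = 2.3158^1.3333 ≈ 3.0638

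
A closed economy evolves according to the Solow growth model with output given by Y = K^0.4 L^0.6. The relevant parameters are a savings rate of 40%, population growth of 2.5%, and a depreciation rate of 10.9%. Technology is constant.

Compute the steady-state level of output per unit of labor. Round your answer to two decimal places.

Steady state requires s·f(k) = (n + δ)·k, i.e. s·k^α = (n + δ)·k.
Rearranging, k^(1−α) = s / (n + δ).
k^0.6 = 0.40 / (0.025 + 0.109) = 0.40 / 0.134 = 2.9851
k* = 2.9851^(1/0.6) ≈ 6.1887
y* = (k*)^α = 6.1887^0.4 ≈ 2.0732

y* ≈ 2.07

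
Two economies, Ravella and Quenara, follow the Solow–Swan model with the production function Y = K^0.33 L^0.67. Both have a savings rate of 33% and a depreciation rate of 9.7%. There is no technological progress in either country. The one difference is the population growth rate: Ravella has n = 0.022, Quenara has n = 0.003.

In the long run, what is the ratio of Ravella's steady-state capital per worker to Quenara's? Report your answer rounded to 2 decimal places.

Steady-state k* = [s/(n + δ)]^(1/(1−α)), so the ratio is [ (s_R/(n + δ)_R) / (s_Q/(n + δ)_Q) ]^1.4925.
s_R/(n + δ)_R = 0.33/0.119 = 2.7731; s_Q/(n + δ)_Q = 0.33/0.100 = 3.3000.
Ratio = (2.7731/3.3000)^1.4925 = 0.8403^1.4925 ≈ 0.7713

ratio ≈ 0.77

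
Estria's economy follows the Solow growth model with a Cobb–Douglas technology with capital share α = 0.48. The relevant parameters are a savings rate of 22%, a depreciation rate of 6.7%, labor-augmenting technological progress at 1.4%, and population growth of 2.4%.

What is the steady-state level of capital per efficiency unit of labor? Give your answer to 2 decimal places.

In steady state, investment equals break-even investment: s·k^α = (n + g + δ)·k.
Dividing both sides by k: k^(1−α) = s / (n + g + δ).
k^0.52 = 0.22 / (0.024 + 0.014 + 0.067) = 0.22 / 0.105 = 2.0952
k* = 2.0952^(1/0.52) ≈ 4.1471

k* ≈ 4.15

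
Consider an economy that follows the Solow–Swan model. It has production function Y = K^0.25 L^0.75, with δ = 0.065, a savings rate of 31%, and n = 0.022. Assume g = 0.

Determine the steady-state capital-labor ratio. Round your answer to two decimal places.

k* = 5.44

Steady state requires s·f(k) = (n + δ)·k, i.e. s·k^α = (n + δ)·k.
Rearranging, k^(1−α) = s / (n + δ).
k^0.75 = 0.31 / (0.022 + 0.065) = 0.31 / 0.087 = 3.5632
k* = 3.5632^(1/0.75) ≈ 5.4424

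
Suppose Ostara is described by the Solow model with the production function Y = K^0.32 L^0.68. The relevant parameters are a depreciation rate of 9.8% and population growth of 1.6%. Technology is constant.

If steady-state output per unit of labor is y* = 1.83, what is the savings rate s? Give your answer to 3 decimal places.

s ≈ 0.412

At the steady state, Δk = 0, so s·k^α = (n + δ)·k.
Since y* = [s/(n + δ)]^(α/(1−α)), we have s/(n + δ) = (y*)^((1−α)/α) = 1.83^2.125 = 3.6117.
Therefore s = 3.6117 × (n + δ) = 3.6117 × 0.114 = 0.4117.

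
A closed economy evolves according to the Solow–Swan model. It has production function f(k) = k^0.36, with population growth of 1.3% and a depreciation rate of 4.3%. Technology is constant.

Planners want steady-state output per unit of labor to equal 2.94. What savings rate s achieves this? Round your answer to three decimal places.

s ≈ 0.381

In steady state, investment equals break-even investment: s·k^α = (n + δ)·k.
Since y* = [s/(n + δ)]^(α/(1−α)), we have s/(n + δ) = (y*)^((1−α)/α) = 2.94^1.7778 = 6.8019.
Therefore s = 6.8019 × (n + δ) = 6.8019 × 0.056 = 0.3809.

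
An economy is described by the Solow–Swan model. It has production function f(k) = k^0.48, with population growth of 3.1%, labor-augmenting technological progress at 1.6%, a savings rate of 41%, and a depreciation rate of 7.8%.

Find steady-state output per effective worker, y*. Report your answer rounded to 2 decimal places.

In steady state, investment equals break-even investment: s·k^α = (n + g + δ)·k.
Rearranging, k^(1−α) = s / (n + g + δ).
k^0.52 = 0.41 / (0.031 + 0.016 + 0.078) = 0.41 / 0.125 = 3.2800
k* = 3.2800^(1/0.52) ≈ 9.8190
y* = (k*)^α = 9.8190^0.48 ≈ 2.9936

y* = 2.99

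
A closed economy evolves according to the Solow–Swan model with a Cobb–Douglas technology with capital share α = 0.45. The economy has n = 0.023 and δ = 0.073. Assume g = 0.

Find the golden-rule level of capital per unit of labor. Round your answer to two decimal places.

k_gold ≈ 16.59

The golden rule sets f'(k) = n + δ, i.e. α·k^(α−1) = n + δ.
So k^(1−α) = α / (n + δ) = 0.45 / 0.096 = 4.6875.
k_gold = 4.6875^(1/0.55) ≈ 16.5918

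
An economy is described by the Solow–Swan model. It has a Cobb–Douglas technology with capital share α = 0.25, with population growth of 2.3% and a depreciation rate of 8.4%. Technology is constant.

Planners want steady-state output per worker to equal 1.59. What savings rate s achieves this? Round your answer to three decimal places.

s ≈ 0.430

Steady state requires s·f(k) = (n + δ)·k, i.e. s·k^α = (n + δ)·k.
Since y* = [s/(n + δ)]^(α/(1−α)), we have s/(n + δ) = (y*)^((1−α)/α) = 1.59^3 = 4.0197.
Therefore s = 4.0197 × (n + δ) = 4.0197 × 0.107 = 0.4301.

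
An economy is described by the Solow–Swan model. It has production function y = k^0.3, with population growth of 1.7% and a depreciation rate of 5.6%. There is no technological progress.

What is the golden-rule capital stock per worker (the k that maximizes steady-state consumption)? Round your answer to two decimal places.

k_gold ≈ 7.53

The golden rule sets f'(k) = n + δ, i.e. α·k^(α−1) = n + δ.
So k^(1−α) = α / (n + δ) = 0.3 / 0.073 = 4.1096.
k_gold = 4.1096^(1/0.7) ≈ 7.5311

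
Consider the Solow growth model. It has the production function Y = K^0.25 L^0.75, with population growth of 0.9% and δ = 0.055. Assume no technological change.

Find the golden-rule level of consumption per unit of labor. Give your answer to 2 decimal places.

c_gold ≈ 1.18

At the golden rule, f'(k) = n + δ, so α·k^(α−1) = n + δ and k_gold = (α/(n + δ))^(1/(1−α)).
k_gold = (0.25/0.064)^(1/0.75) = 3.9063^1.3333 ≈ 6.1518
c_gold = f(k_gold) − (n + δ)·k_gold = 1.5749 − 0.064×6.1518 ≈ 1.1812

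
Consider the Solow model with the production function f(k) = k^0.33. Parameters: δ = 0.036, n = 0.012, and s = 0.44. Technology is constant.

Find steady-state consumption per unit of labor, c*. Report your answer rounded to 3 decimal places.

c* = 1.668

At the steady state, Δk = 0, so s·k^α = (n + δ)·k.
Rearranging, k^(1−α) = s / (n + δ).
k^0.67 = 0.44 / (0.012 + 0.036) = 0.44 / 0.048 = 9.1667
k* = 9.1667^(1/0.67) ≈ 27.2985
y* = (k*)^α = 27.2985^0.33 ≈ 2.9780
c* = (1 − s)·y* = (1 − 0.44) × 2.9780 ≈ 1.6677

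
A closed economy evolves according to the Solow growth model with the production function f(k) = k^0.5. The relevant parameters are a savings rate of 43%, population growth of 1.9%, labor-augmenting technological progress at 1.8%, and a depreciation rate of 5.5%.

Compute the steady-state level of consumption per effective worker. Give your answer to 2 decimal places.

In steady state, investment equals break-even investment: s·k^α = (n + g + δ)·k.
Dividing both sides by k: k^(1−α) = s / (n + g + δ).
k^0.5 = 0.43 / (0.019 + 0.018 + 0.055) = 0.43 / 0.092 = 4.6739
k* = 4.6739^(1/0.5) ≈ 21.8453
y* = (k*)^α = 21.8453^0.5 ≈ 4.6739
c* = (1 − s)·y* = (1 − 0.43) × 4.6739 ≈ 2.6641

c* ≈ 2.66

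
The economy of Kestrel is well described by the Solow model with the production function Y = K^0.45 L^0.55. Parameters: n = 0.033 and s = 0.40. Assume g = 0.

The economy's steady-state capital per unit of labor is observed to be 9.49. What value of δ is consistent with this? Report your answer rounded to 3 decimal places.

In steady state, investment equals break-even investment: s·k^α = (n + δ)·k.
So s / (n + δ) = (k*)^(1−α) = 9.49^0.55 = 3.4474.
Therefore n + δ = s / 3.4474 = 0.40 / 3.4474 = 0.1160, so δ = 0.1160 − 0.033 = 0.0830.

δ ≈ 0.083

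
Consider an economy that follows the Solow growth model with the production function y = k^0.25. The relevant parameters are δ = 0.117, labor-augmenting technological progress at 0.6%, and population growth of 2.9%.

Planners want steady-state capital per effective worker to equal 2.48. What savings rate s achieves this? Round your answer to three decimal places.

In steady state, investment equals break-even investment: s·k^α = (n + g + δ)·k.
So s / (n + g + δ) = (k*)^(1−α) = 2.48^0.75 = 1.9762.
Therefore s = 1.9762 × (n + g + δ) = 1.9762 × 0.152 = 0.3004.

s ≈ 0.300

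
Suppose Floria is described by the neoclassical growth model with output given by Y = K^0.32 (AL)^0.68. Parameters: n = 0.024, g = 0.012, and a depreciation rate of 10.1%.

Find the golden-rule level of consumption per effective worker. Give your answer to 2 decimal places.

At the golden rule, f'(k) = n + g + δ, so α·k^(α−1) = n + g + δ and k_gold = (α/(n + g + δ))^(1/(1−α)).
k_gold = (0.32/0.137)^(1/0.68) = 2.3358^1.4706 ≈ 3.4819
c_gold = f(k_gold) − (n + g + δ)·k_gold = 1.4907 − 0.137×3.4819 ≈ 1.0137

c_gold ≈ 1.01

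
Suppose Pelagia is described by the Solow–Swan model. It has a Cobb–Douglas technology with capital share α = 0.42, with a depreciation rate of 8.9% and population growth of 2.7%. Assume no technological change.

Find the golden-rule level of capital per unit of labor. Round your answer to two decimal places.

The golden rule sets f'(k) = n + δ, i.e. α·k^(α−1) = n + δ.
So k^(1−α) = α / (n + δ) = 0.42 / 0.116 = 3.6207.
k_gold = 3.6207^(1/0.58) ≈ 9.1925

k_gold ≈ 9.19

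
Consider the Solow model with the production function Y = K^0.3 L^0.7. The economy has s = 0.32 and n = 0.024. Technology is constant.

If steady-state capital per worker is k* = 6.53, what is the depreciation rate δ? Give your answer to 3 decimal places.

δ ≈ 0.062

Steady state requires s·f(k) = (n + δ)·k, i.e. s·k^α = (n + δ)·k.
So s / (n + δ) = (k*)^(1−α) = 6.53^0.7 = 3.7191.
Therefore n + δ = s / 3.7191 = 0.32 / 3.7191 = 0.0860, so δ = 0.0860 − 0.024 = 0.0620.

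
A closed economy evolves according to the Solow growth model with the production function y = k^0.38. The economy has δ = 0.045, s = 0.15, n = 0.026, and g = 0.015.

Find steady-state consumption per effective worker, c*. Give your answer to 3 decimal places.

c* ≈ 1.195

Steady state requires s·f(k) = (n + g + δ)·k, i.e. s·k^α = (n + g + δ)·k.
Dividing both sides by k: k^(1−α) = s / (n + g + δ).
k^0.62 = 0.15 / (0.026 + 0.015 + 0.045) = 0.15 / 0.086 = 1.7442
k* = 1.7442^(1/0.62) ≈ 2.4529
y* = (k*)^α = 2.4529^0.38 ≈ 1.4063
c* = (1 − s)·y* = (1 − 0.15) × 1.4063 ≈ 1.1954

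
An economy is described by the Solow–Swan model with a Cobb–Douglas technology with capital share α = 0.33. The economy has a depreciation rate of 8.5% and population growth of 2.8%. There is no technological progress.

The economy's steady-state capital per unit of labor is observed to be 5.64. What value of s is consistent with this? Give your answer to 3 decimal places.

At the steady state, Δk = 0, so s·k^α = (n + δ)·k.
So s / (n + δ) = (k*)^(1−α) = 5.64^0.67 = 3.1868.
Therefore s = 3.1868 × (n + δ) = 3.1868 × 0.113 = 0.3601.

s ≈ 0.360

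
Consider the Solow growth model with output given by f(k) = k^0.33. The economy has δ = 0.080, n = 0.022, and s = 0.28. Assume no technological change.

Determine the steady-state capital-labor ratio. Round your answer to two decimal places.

k* ≈ 4.51

In steady state, investment equals break-even investment: s·k^α = (n + δ)·k.
Dividing both sides by k: k^(1−α) = s / (n + δ).
k^0.67 = 0.28 / (0.022 + 0.080) = 0.28 / 0.102 = 2.7451
k* = 2.7451^(1/0.67) ≈ 4.5140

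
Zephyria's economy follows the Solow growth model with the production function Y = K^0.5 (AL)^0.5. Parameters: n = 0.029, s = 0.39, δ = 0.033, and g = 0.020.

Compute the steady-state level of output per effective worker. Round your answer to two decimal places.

y* ≈ 4.76

Steady state requires s·f(k) = (n + g + δ)·k, i.e. s·k^α = (n + g + δ)·k.
Dividing both sides by k: k^(1−α) = s / (n + g + δ).
k^0.5 = 0.39 / (0.029 + 0.020 + 0.033) = 0.39 / 0.082 = 4.7561
k* = 4.7561^(1/0.5) ≈ 22.6205
y* = (k*)^α = 22.6205^0.5 ≈ 4.7561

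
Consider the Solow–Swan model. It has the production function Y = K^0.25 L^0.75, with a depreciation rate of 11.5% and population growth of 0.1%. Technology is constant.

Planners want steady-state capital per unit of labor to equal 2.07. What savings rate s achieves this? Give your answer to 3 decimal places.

s ≈ 0.200

At the steady state, Δk = 0, so s·k^α = (n + δ)·k.
So s / (n + δ) = (k*)^(1−α) = 2.07^0.75 = 1.7257.
Therefore s = 1.7257 × (n + δ) = 1.7257 × 0.116 = 0.2002.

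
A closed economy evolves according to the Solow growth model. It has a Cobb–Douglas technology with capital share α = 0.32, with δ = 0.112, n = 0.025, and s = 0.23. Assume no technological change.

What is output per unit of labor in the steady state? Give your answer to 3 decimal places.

In steady state, investment equals break-even investment: s·k^α = (n + δ)·k.
Rearranging, k^(1−α) = s / (n + δ).
k^0.68 = 0.23 / (0.025 + 0.112) = 0.23 / 0.137 = 1.6788
k* = 1.6788^(1/0.68) ≈ 2.1423
y* = (k*)^α = 2.1423^0.32 ≈ 1.2761

y* ≈ 1.276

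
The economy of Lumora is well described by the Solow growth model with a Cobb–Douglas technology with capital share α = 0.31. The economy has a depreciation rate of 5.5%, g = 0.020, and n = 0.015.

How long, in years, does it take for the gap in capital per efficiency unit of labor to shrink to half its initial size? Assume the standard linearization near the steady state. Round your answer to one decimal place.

Near the steady state the convergence rate is λ = (1 − α)(n + g + δ).
λ = (1 − 0.31) × 0.090 = 0.69 × 0.090 = 0.0621
Half-life = ln 2 / λ = 0.6931 / 0.0621 ≈ 11.16 years

half-life ≈ 11.2 years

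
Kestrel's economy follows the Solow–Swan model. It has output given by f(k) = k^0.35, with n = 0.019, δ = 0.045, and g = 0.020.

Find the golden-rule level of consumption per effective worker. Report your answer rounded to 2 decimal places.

At the golden rule, f'(k) = n + g + δ, so α·k^(α−1) = n + g + δ and k_gold = (α/(n + g + δ))^(1/(1−α)).
k_gold = (0.35/0.084)^(1/0.65) = 4.1667^1.5385 ≈ 8.9857
c_gold = f(k_gold) − (n + g + δ)·k_gold = 2.1565 − 0.084×8.9857 ≈ 1.4017

c_gold ≈ 1.40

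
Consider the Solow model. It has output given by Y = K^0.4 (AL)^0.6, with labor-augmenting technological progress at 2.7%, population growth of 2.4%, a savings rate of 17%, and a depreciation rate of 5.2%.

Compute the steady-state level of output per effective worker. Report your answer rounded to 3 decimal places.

Steady state requires s·f(k) = (n + g + δ)·k, i.e. s·k^α = (n + g + δ)·k.
Rearranging, k^(1−α) = s / (n + g + δ).
k^0.6 = 0.17 / (0.024 + 0.027 + 0.052) = 0.17 / 0.103 = 1.6505
k* = 1.6505^(1/0.6) ≈ 2.3051
y* = (k*)^α = 2.3051^0.4 ≈ 1.3966

y* = 1.397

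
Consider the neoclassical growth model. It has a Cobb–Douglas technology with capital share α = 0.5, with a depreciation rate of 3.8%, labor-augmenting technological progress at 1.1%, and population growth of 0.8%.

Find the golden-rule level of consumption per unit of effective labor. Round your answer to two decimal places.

At the golden rule, f'(k) = n + g + δ, so α·k^(α−1) = n + g + δ and k_gold = (α/(n + g + δ))^(1/(1−α)).
k_gold = (0.5/0.057)^(1/0.5) = 8.7719^2 ≈ 76.9462
c_gold = f(k_gold) − (n + g + δ)·k_gold = 8.7719 − 0.057×76.9462 ≈ 4.3860

c_gold ≈ 4.39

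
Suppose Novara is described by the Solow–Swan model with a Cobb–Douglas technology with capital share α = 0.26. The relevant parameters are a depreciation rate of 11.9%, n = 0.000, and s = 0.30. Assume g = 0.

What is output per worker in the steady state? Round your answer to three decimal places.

y* = 1.384

In steady state, investment equals break-even investment: s·k^α = (n + δ)·k.
Rearranging, k^(1−α) = s / (n + δ).
k^0.74 = 0.30 / (0.000 + 0.119) = 0.30 / 0.119 = 2.5210
k* = 2.5210^(1/0.74) ≈ 3.4887
y* = (k*)^α = 3.4887^0.26 ≈ 1.3839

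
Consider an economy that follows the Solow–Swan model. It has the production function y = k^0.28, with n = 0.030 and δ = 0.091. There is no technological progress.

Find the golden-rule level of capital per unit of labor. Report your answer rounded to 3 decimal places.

k_gold ≈ 3.207

The golden rule sets f'(k) = n + δ, i.e. α·k^(α−1) = n + δ.
So k^(1−α) = α / (n + δ) = 0.28 / 0.121 = 2.3140.
k_gold = 2.3140^(1/0.72) ≈ 3.2067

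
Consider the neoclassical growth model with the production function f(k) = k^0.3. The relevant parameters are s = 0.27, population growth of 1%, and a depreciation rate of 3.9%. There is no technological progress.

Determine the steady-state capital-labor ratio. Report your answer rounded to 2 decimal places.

In steady state, investment equals break-even investment: s·k^α = (n + δ)·k.
Rearranging, k^(1−α) = s / (n + δ).
k^0.7 = 0.27 / (0.010 + 0.039) = 0.27 / 0.049 = 5.5102
k* = 5.5102^(1/0.7) ≈ 11.4501

k* ≈ 11.45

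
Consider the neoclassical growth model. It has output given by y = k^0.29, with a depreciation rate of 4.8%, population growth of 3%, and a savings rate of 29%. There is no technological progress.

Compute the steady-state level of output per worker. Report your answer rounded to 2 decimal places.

y* ≈ 1.71

At the steady state, Δk = 0, so s·k^α = (n + δ)·k.
Dividing both sides by k: k^(1−α) = s / (n + δ).
k^0.71 = 0.29 / (0.030 + 0.048) = 0.29 / 0.078 = 3.7179
k* = 3.7179^(1/0.71) ≈ 6.3568
y* = (k*)^α = 6.3568^0.29 ≈ 1.7098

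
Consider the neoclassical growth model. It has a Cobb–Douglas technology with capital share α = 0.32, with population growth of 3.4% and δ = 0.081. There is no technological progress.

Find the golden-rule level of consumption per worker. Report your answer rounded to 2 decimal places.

c_gold ≈ 1.10

At the golden rule, f'(k) = n + δ, so α·k^(α−1) = n + δ and k_gold = (α/(n + δ))^(1/(1−α)).
k_gold = (0.32/0.115)^(1/0.68) = 2.7826^1.4706 ≈ 4.5041
c_gold = f(k_gold) − (n + δ)·k_gold = 1.6187 − 0.115×4.5041 ≈ 1.1007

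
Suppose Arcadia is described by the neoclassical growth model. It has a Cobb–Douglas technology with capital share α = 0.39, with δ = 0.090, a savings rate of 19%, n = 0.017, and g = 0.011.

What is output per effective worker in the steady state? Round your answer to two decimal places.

In steady state, investment equals break-even investment: s·k^α = (n + g + δ)·k.
Rearranging, k^(1−α) = s / (n + g + δ).
k^0.61 = 0.19 / (0.017 + 0.011 + 0.090) = 0.19 / 0.118 = 1.6102
k* = 1.6102^(1/0.61) ≈ 2.1835
y* = (k*)^α = 2.1835^0.39 ≈ 1.3560

y* ≈ 1.36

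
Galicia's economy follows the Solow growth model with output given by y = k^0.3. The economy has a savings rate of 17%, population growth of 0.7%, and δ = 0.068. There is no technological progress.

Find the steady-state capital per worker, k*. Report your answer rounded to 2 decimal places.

In steady state, investment equals break-even investment: s·k^α = (n + δ)·k.
Dividing both sides by k: k^(1−α) = s / (n + δ).
k^0.7 = 0.17 / (0.007 + 0.068) = 0.17 / 0.075 = 2.2667
k* = 2.2667^(1/0.7) ≈ 3.2189

k* ≈ 3.22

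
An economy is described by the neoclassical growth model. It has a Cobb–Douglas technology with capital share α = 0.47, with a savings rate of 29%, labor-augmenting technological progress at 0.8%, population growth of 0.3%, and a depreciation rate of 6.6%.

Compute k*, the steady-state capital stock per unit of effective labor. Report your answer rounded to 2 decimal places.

Steady state requires s·f(k) = (n + g + δ)·k, i.e. s·k^α = (n + g + δ)·k.
Rearranging, k^(1−α) = s / (n + g + δ).
k^0.53 = 0.29 / (0.003 + 0.008 + 0.066) = 0.29 / 0.077 = 3.7662
k* = 3.7662^(1/0.53) ≈ 12.2070

k* ≈ 12.21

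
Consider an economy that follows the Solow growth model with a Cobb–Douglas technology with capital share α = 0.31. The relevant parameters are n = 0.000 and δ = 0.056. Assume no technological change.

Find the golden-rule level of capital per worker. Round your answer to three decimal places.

k_gold ≈ 11.942

The golden rule sets f'(k) = n + δ, i.e. α·k^(α−1) = n + δ.
So k^(1−α) = α / (n + δ) = 0.31 / 0.056 = 5.5357.
k_gold = 5.5357^(1/0.69) ≈ 11.9416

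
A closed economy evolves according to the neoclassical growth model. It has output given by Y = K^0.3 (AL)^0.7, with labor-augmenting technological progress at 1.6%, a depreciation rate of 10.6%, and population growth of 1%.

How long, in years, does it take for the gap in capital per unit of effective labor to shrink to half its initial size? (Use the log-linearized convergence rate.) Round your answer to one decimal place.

about 7.5 years

Near the steady state the convergence rate is λ = (1 − α)(n + g + δ).
λ = (1 − 0.3) × 0.132 = 0.7 × 0.132 = 0.0924
Half-life = ln 2 / λ = 0.6931 / 0.0924 ≈ 7.50 years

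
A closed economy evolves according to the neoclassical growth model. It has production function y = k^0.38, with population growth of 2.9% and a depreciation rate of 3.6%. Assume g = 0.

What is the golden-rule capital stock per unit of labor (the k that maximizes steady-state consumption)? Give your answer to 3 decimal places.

k_gold ≈ 17.254

The golden rule sets f'(k) = n + δ, i.e. α·k^(α−1) = n + δ.
So k^(1−α) = α / (n + δ) = 0.38 / 0.065 = 5.8462.
k_gold = 5.8462^(1/0.62) ≈ 17.2541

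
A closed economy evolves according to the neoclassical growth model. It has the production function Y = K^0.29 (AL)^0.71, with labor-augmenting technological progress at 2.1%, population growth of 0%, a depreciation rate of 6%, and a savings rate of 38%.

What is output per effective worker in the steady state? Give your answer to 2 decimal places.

y* = 1.88

At the steady state, Δk = 0, so s·k^α = (n + g + δ)·k.
Rearranging, k^(1−α) = s / (n + g + δ).
k^0.71 = 0.38 / (0.000 + 0.021 + 0.060) = 0.38 / 0.081 = 4.6914
k* = 4.6914^(1/0.71) ≈ 8.8206
y* = (k*)^α = 8.8206^0.29 ≈ 1.8802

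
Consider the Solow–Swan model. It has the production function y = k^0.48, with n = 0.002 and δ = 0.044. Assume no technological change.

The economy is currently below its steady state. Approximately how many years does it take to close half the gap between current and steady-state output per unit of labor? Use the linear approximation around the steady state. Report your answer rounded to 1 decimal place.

Near the steady state the convergence rate is λ = (1 − α)(n + δ).
λ = (1 − 0.48) × 0.046 = 0.52 × 0.046 = 0.02392
Half-life = ln 2 / λ = 0.6931 / 0.02392 ≈ 28.98 years

about 29.0 years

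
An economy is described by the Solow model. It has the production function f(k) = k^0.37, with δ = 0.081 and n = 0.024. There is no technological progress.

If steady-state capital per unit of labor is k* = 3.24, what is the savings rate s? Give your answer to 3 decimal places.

In steady state, investment equals break-even investment: s·k^α = (n + δ)·k.
So s / (n + δ) = (k*)^(1−α) = 3.24^0.63 = 2.0972.
Therefore s = 2.0972 × (n + δ) = 2.0972 × 0.105 = 0.2202.

s ≈ 0.220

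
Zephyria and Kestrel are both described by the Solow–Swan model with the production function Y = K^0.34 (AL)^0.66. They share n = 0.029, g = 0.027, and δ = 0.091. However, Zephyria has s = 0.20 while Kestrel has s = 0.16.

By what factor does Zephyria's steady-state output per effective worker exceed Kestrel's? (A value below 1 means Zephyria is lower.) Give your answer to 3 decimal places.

Steady-state y* = [s/(n + g + δ)]^(α/(1−α)), so the ratio is [ (s_Z/(n + g + δ)_Z) / (s_K/(n + g + δ)_K) ]^0.5152.
s_Z/(n + g + δ)_Z = 0.20/0.147 = 1.3605; s_K/(n + g + δ)_K = 0.16/0.147 = 1.0884.
Ratio = (1.3605/1.0884)^0.5152 = 1.2500^0.5152 ≈ 1.1218

ratio ≈ 1.122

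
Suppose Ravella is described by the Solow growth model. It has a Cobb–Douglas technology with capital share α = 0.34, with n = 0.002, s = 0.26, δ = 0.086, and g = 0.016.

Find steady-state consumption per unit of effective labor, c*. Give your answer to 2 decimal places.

Steady state requires s·f(k) = (n + g + δ)·k, i.e. s·k^α = (n + g + δ)·k.
Rearranging, k^(1−α) = s / (n + g + δ).
k^0.66 = 0.26 / (0.002 + 0.016 + 0.086) = 0.26 / 0.104 = 2.5000
k* = 2.5000^(1/0.66) ≈ 4.0081
y* = (k*)^α = 4.0081^0.34 ≈ 1.6032
c* = (1 − s)·y* = (1 − 0.26) × 1.6032 ≈ 1.1864

c* ≈ 1.19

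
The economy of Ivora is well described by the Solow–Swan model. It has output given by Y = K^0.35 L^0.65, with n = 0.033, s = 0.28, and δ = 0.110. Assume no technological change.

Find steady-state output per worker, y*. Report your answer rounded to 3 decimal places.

Steady state requires s·f(k) = (n + δ)·k, i.e. s·k^α = (n + δ)·k.
Dividing both sides by k: k^(1−α) = s / (n + δ).
k^0.65 = 0.28 / (0.033 + 0.110) = 0.28 / 0.143 = 1.9580
k* = 1.9580^(1/0.65) ≈ 2.8115
y* = (k*)^α = 2.8115^0.35 ≈ 1.4359

y* ≈ 1.436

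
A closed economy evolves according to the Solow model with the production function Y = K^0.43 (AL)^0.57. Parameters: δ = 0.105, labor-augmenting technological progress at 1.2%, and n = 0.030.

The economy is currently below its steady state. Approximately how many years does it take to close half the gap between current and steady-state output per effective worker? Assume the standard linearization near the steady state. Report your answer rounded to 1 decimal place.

Near the steady state the convergence rate is λ = (1 − α)(n + g + δ).
λ = (1 − 0.43) × 0.147 = 0.57 × 0.147 = 0.08379
Half-life = ln 2 / λ = 0.6931 / 0.08379 ≈ 8.27 years

t_½ ≈ 8.3 years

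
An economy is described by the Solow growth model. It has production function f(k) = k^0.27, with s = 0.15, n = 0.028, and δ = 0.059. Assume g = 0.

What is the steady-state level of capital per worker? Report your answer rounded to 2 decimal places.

Steady state requires s·f(k) = (n + δ)·k, i.e. s·k^α = (n + δ)·k.
Dividing both sides by k: k^(1−α) = s / (n + δ).
k^0.73 = 0.15 / (0.028 + 0.059) = 0.15 / 0.087 = 1.7241
k* = 1.7241^(1/0.73) ≈ 2.1089

k* = 2.11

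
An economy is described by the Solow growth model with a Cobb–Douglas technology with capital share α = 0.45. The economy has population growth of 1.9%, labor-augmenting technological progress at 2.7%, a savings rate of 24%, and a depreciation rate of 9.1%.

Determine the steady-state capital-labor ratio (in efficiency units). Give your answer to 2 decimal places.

In steady state, investment equals break-even investment: s·k^α = (n + g + δ)·k.
Rearranging, k^(1−α) = s / (n + g + δ).
k^0.55 = 0.24 / (0.019 + 0.027 + 0.091) = 0.24 / 0.137 = 1.7518
k* = 1.7518^(1/0.55) ≈ 2.7714

k* ≈ 2.77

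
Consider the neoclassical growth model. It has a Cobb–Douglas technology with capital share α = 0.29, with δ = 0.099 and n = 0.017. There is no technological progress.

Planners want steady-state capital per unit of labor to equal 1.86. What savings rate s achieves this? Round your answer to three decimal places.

s ≈ 0.180

At the steady state, Δk = 0, so s·k^α = (n + δ)·k.
So s / (n + δ) = (k*)^(1−α) = 1.86^0.71 = 1.5537.
Therefore s = 1.5537 × (n + δ) = 1.5537 × 0.116 = 0.1802.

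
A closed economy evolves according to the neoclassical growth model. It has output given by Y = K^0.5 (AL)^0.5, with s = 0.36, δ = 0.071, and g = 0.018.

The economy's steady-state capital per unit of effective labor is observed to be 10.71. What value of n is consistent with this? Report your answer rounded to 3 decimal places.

Steady state requires s·f(k) = (n + g + δ)·k, i.e. s·k^α = (n + g + δ)·k.
So s / (n + g + δ) = (k*)^(1−α) = 10.71^0.5 = 3.2726.
Therefore n + g + δ = s / 3.2726 = 0.36 / 3.2726 = 0.1100, so n = 0.1100 − 0.089 = 0.0210.

n ≈ 0.021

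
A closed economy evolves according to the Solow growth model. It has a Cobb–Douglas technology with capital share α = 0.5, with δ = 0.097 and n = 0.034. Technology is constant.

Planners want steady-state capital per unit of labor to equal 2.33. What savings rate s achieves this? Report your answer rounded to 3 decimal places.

s ≈ 0.200

Steady state requires s·f(k) = (n + δ)·k, i.e. s·k^α = (n + δ)·k.
So s / (n + δ) = (k*)^(1−α) = 2.33^0.5 = 1.5264.
Therefore s = 1.5264 × (n + δ) = 1.5264 × 0.131 = 0.2000.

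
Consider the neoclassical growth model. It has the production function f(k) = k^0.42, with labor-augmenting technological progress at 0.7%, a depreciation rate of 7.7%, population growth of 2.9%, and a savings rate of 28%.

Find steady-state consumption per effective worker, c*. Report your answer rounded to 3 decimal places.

In steady state, investment equals break-even investment: s·k^α = (n + g + δ)·k.
Dividing both sides by k: k^(1−α) = s / (n + g + δ).
k^0.58 = 0.28 / (0.029 + 0.007 + 0.077) = 0.28 / 0.113 = 2.4779
k* = 2.4779^(1/0.58) ≈ 4.7803
y* = (k*)^α = 4.7803^0.42 ≈ 1.9292
c* = (1 − s)·y* = (1 − 0.28) × 1.9292 ≈ 1.3890

c* = 1.389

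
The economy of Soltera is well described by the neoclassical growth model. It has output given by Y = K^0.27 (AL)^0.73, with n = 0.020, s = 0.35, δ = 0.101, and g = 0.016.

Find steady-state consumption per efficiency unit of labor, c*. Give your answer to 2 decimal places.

c* = 0.92

At the steady state, Δk = 0, so s·k^α = (n + g + δ)·k.
Dividing both sides by k: k^(1−α) = s / (n + g + δ).
k^0.73 = 0.35 / (0.020 + 0.016 + 0.101) = 0.35 / 0.137 = 2.5547
k* = 2.5547^(1/0.73) ≈ 3.6141
y* = (k*)^α = 3.6141^0.27 ≈ 1.4147
c* = (1 − s)·y* = (1 − 0.35) × 1.4147 ≈ 0.9196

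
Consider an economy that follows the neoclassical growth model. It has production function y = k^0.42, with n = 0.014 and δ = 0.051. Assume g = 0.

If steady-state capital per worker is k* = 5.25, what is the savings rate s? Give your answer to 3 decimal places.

Steady state requires s·f(k) = (n + δ)·k, i.e. s·k^α = (n + δ)·k.
So s / (n + δ) = (k*)^(1−α) = 5.25^0.58 = 2.6163.
Therefore s = 2.6163 × (n + δ) = 2.6163 × 0.065 = 0.1701.

s ≈ 0.170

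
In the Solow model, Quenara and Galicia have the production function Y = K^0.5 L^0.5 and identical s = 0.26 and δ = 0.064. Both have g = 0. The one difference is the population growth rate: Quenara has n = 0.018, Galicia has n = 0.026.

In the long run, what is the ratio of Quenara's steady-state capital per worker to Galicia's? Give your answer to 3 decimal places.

k*_Q / k*_G ≈ 1.205

Steady-state k* = [s/(n + δ)]^(1/(1−α)), so the ratio is [ (s_Q/(n + δ)_Q) / (s_G/(n + δ)_G) ]^2.
s_Q/(n + δ)_Q = 0.26/0.082 = 3.1707; s_G/(n + δ)_G = 0.26/0.090 = 2.8889.
Ratio = (3.1707/2.8889)^2 = 1.0975^2 ≈ 1.2045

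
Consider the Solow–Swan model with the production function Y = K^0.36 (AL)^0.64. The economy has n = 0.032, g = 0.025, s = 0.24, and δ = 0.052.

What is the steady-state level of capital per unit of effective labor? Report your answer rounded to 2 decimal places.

Steady state requires s·f(k) = (n + g + δ)·k, i.e. s·k^α = (n + g + δ)·k.
Rearranging, k^(1−α) = s / (n + g + δ).
k^0.64 = 0.24 / (0.032 + 0.025 + 0.052) = 0.24 / 0.109 = 2.2018
k* = 2.2018^(1/0.64) ≈ 3.4323

k* ≈ 3.43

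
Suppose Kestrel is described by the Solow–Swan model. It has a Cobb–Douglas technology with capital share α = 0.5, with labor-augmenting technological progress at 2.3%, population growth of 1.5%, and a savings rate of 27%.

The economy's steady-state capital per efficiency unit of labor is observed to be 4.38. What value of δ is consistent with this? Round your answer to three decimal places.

At the steady state, Δk = 0, so s·k^α = (n + g + δ)·k.
So s / (n + g + δ) = (k*)^(1−α) = 4.38^0.5 = 2.0928.
Therefore n + g + δ = s / 2.0928 = 0.27 / 2.0928 = 0.1290, so δ = 0.1290 − 0.038 = 0.0910.

δ ≈ 0.091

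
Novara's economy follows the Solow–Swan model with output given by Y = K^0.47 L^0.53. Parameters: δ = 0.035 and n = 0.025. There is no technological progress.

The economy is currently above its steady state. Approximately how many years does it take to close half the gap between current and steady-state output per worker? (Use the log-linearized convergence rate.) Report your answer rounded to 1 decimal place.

Near the steady state the convergence rate is λ = (1 − α)(n + δ).
λ = (1 − 0.47) × 0.060 = 0.53 × 0.060 = 0.0318
Half-life = ln 2 / λ = 0.6931 / 0.0318 ≈ 21.80 years

half-life ≈ 21.8 years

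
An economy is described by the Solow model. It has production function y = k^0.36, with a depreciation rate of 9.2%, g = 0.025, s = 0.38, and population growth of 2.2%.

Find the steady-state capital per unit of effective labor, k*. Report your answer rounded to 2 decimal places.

k* = 4.81

In steady state, investment equals break-even investment: s·k^α = (n + g + δ)·k.
Rearranging, k^(1−α) = s / (n + g + δ).
k^0.64 = 0.38 / (0.022 + 0.025 + 0.092) = 0.38 / 0.139 = 2.7338
k* = 2.7338^(1/0.64) ≈ 4.8134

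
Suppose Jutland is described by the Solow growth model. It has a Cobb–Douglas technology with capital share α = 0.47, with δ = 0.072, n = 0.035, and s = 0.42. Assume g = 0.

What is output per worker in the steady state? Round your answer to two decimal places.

y* ≈ 3.36

In steady state, investment equals break-even investment: s·k^α = (n + δ)·k.
Rearranging, k^(1−α) = s / (n + δ).
k^0.53 = 0.42 / (0.035 + 0.072) = 0.42 / 0.107 = 3.9252
k* = 3.9252^(1/0.53) ≈ 13.1976
y* = (k*)^α = 13.1976^0.47 ≈ 3.3623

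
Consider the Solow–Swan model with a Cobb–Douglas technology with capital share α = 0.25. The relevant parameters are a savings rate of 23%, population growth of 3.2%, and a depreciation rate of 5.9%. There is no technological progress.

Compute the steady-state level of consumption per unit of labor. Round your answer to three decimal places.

c* = 1.049

At the steady state, Δk = 0, so s·k^α = (n + δ)·k.
Dividing both sides by k: k^(1−α) = s / (n + δ).
k^0.75 = 0.23 / (0.032 + 0.059) = 0.23 / 0.091 = 2.5275
k* = 2.5275^(1/0.75) ≈ 3.4429
y* = (k*)^α = 3.4429^0.25 ≈ 1.3622
c* = (1 − s)·y* = (1 − 0.23) × 1.3622 ≈ 1.0489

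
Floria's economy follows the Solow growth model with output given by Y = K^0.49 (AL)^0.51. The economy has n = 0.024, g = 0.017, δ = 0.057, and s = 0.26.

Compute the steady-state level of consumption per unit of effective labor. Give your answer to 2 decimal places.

At the steady state, Δk = 0, so s·k^α = (n + g + δ)·k.
Dividing both sides by k: k^(1−α) = s / (n + g + δ).
k^0.51 = 0.26 / (0.024 + 0.017 + 0.057) = 0.26 / 0.098 = 2.6531
k* = 2.6531^(1/0.51) ≈ 6.7747
y* = (k*)^α = 6.7747^0.49 ≈ 2.5535
c* = (1 − s)·y* = (1 − 0.26) × 2.5535 ≈ 1.8896

c* = 1.89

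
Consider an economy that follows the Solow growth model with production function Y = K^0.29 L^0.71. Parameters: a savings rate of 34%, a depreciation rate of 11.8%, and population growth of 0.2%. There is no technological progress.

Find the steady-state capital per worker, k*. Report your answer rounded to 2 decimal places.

Steady state requires s·f(k) = (n + δ)·k, i.e. s·k^α = (n + δ)·k.
Rearranging, k^(1−α) = s / (n + δ).
k^0.71 = 0.34 / (0.002 + 0.118) = 0.34 / 0.120 = 2.8333
k* = 2.8333^(1/0.71) ≈ 4.3354

k* ≈ 4.34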